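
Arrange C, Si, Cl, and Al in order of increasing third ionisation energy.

Al < Si < Cl < C

IE_3 is the cost of taking one more electron from the +2 cation: C²⁺ still has 2 valence electrons; Si²⁺ still has 2 valence electrons; Cl²⁺ still has 5 valence electrons; Al²⁺ still has 1 valence electron.
All are still removing valence electrons, so compare the +2 ions as you would atoms: IE_3 generally rises across a period (higher Z_eff) and falls down a group (larger shell), subject to the usual subshell exceptions.
Valence configurations: C²⁺ [He]2s², Si²⁺ [Ne]3s², Cl²⁺ [Ne]3s²3p³, Al²⁺ [Ne]3s¹.
Tabulated IE_3 (kJ/mol): C 4620, Si 3232, Cl 3822, Al 2745.
Overall IE_3 order: Al < Si < Cl < C.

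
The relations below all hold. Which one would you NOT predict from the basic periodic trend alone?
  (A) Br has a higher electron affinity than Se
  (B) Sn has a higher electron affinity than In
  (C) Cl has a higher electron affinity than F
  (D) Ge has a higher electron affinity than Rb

The general trend: electron affinity increases across a period and decreases down a group.
(A) Br (period 4, group 17) vs Se (period 4, group 16): the stated order agrees with the simple trend.
(B) Sn (period 5, group 14) vs In (period 5, group 13): the stated order agrees with the simple trend.
(C) Cl (period 3, group 17) vs F (period 2, group 17): the stated order contradicts the simple trend.
(D) Ge (period 4, group 14) vs Rb (period 5, group 1): the stated order agrees with the simple trend.
The exception is (C): F's small 2p subshell makes the incoming electron feel strong e⁻–e⁻ repulsion, so Cl actually releases more energy on gaining an electron.

(C)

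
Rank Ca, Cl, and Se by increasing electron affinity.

Cl is in period 3, group 17; Ca is in period 4, group 2; Se is in period 4, group 16.
Adding an electron releases more energy for atoms nearer the top right (short of the noble gases).
Neither a single period nor a single group — weigh both effects.
Se > Ca: Se lies to the right of Ca in period 4, so the across-period effect alone puts Se higher.
Cl > Se: relative to Se, both the across-period and down-group shifts push Cl's electron affinity up.
Approximate values (kJ/mol): Cl 349, Ca 2, Se 195.
So from lowest to highest: Ca < Se < Cl.

Ca < Se < Cl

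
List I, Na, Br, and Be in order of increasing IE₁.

Na < Be < I < Br

Be is in period 2, group 2; Na is in period 3, group 1; Br is in period 4, group 17; I is in period 5, group 17.
Removing the outermost electron gets harder across a period and easier down a group.
Neither a single period nor a single group — weigh both effects.
Be > Na: relative to Na, both the across-period and down-group shifts push Be's first ionization energy up.
I > Be: period and group pull opposite ways; the across-period shift dominates (1008 vs 900 kJ/mol).
Br > I: Br sits above I in group 17, so the down-group effect alone puts Br higher.
Tabulated first ionization energy (kJ/mol): Be 900, Na 496, Br 1140, I 1008.
So from lowest to highest: Na < Be < I < Br.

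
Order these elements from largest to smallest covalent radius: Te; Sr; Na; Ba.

Ba > Sr > Na > Te

Na is in period 3, group 1; Sr is in period 5, group 2; Te is in period 5, group 16; Ba is in period 6, group 2.
Moving right in a period, electrons are added to the same shell under a stronger nuclear pull, so atoms get smaller; moving down, a new shell is opened and atoms get larger.
Here both period and group differ, so the two effects have to be weighed against each other.
Na > Te: period and group pull opposite ways; the across-period shift dominates (155 vs 136 pm).
Sr > Na: the two effects oppose for this pair; the down-group effect wins (185 vs 155 pm).
Ba > Sr: they share group 2; the group trend gives Ba the larger value.
For reference (pm): Na 155, Sr 185, Te 136, Ba 196.
So from largest to smallest: Ba > Sr > Na > Te.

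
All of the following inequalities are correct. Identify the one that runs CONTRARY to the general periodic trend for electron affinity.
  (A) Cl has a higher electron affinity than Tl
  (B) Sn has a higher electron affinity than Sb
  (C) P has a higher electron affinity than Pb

The general trend: electron affinity increases across a period and decreases down a group.
(A) Cl (period 3, group 17) vs Tl (period 6, group 13): the stated order agrees with the simple trend.
(B) Sn (period 5, group 14) vs Sb (period 5, group 15): the stated order contradicts the simple trend.
(C) P (period 3, group 15) vs Pb (period 6, group 14): the stated order agrees with the simple trend.
The exception is (B): adding an electron to Sb's half-filled 5p³ is unfavourable, so Sn has the more exothermic EA.

(B)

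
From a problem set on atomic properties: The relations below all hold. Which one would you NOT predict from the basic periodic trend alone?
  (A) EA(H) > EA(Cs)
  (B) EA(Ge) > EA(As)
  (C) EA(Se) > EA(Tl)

(B)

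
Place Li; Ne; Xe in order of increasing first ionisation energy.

Li, Xe, Ne

Li is in period 2, group 1; Ne is in period 2, group 18; Xe is in period 5, group 18.
Removing the outermost electron gets harder across a period and easier down a group.
Here both period and group differ, so the two effects have to be weighed against each other.
Xe > Li: period and group pull opposite ways; the across-period shift dominates (1170 vs 520 kJ/mol).
Ne > Xe: Ne sits above Xe in group 18, so the down-group effect alone puts Ne higher.
Tabulated first ionization energy (kJ/mol): Li 520, Ne 2081, Xe 1170.
So from lowest to highest: Li < Xe < Ne.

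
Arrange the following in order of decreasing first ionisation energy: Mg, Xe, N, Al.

Removing the outermost electron gets harder across a period and easier down a group.
Neither a single period nor a single group — weigh both effects.
Mg > Al: this pair runs against the simple trend — see the exception note.
Xe > Mg: period and group pull opposite ways; the across-period shift dominates (1170 vs 738 kJ/mol).
N > Xe: the two effects oppose for this pair; the down-group effect wins (1402 vs 1170 kJ/mol).
Note the exception: Mg has a higher first ionization energy than Al, contrary to the simple trend — Al's single 3p electron is easier to remove than one from Mg's filled 3s².
Approximate values (kJ/mol): N 1402, Mg 738, Al 578, Xe 1170.
So from highest to lowest: N > Xe > Mg > Al.

N, Xe, Mg, Al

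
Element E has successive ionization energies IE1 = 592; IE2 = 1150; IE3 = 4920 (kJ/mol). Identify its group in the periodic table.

Look for the largest jump between consecutive ionization energies: IE3/IE2 ≈ 4.3, far larger than any earlier ratio.
That jump marks the point where a core electron is being removed. So the atom has 2 valence electrons.
A main-group element with 2 valence electrons is in group 2.

Group 2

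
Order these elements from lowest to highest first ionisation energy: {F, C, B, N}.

B, C, N, F

IE₁ increases left→right with effective nuclear charge and decreases top→bottom as the valence shell moves farther out.
All lie in period 2, so first ionization energy increases left to right.
So from lowest to highest: B < C < N < F.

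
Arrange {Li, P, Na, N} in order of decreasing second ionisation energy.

Li, Na, N, P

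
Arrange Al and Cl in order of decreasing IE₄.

Al > Cl

After 3 electrons have been removed, what remains? Al³⁺ is the bare [Ne] core; Cl³⁺ still has 4 valence electrons.
Core electrons are held far more tightly than valence electrons, so Al tops the IE_4 order.
Approximate IE_4 values (kJ/mol): Al 11577, Cl 5159.
Hence IE_4: Cl < Al.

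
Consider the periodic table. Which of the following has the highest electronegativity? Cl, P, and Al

Cl

Al is in period 3, group 13; P is in period 3, group 15; Cl is in period 3, group 17.
Atoms toward the upper right of the periodic table pull bonding electrons most strongly.
All lie in period 3, so electronegativity increases left to right.
The highest electronegativity among these belongs to Cl.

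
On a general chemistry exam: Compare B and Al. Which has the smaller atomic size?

B is in period 2, group 13; Al is in period 3, group 13.
Moving right in a period, electrons are added to the same shell under a stronger nuclear pull, so atoms get smaller; moving down, a new shell is opened and atoms get larger.
All are in group 13, so atomic radius increases down the group.
So B has the smaller atomic size (B < Al).

B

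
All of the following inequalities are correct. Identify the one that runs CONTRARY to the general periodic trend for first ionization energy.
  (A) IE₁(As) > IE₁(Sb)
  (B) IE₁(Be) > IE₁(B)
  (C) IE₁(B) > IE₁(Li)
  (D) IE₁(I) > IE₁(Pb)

The general trend: first ionization energy increases across a period and decreases down a group.
(A) As (period 4, group 15) vs Sb (period 5, group 15): the stated order agrees with the simple trend.
(B) Be (period 2, group 2) vs B (period 2, group 13): the stated order contradicts the simple trend.
(C) B (period 2, group 13) vs Li (period 2, group 1): the stated order agrees with the simple trend.
(D) I (period 5, group 17) vs Pb (period 6, group 14): the stated order agrees with the simple trend.
The exception is (B): removing B's lone 2p electron is easier than breaking Be's filled 2s².

(B)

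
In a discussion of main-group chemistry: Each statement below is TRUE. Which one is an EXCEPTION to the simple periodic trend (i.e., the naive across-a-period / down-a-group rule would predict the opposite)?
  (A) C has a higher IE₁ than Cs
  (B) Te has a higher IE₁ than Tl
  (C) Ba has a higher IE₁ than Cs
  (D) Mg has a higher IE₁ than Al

The general trend: IE₁ increases across a period and decreases down a group.
(A) C (period 2, group 14) vs Cs (period 6, group 1): the stated order agrees with the simple trend.
(B) Te (period 5, group 16) vs Tl (period 6, group 13): the stated order agrees with the simple trend.
(C) Ba (period 6, group 2) vs Cs (period 6, group 1): the stated order agrees with the simple trend.
(D) Mg (period 3, group 2) vs Al (period 3, group 13): the stated order contradicts the simple trend.
The exception is (D): Al's single 3p electron is easier to remove than one from Mg's filled 3s².

(D)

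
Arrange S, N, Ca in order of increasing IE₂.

Ca < S < N

After 1 electron has been removed, what remains? S⁺ still has 5 valence electrons; N⁺ still has 4 valence electrons; Ca⁺ still has 1 valence electron.
All are still removing valence electrons, so compare the +1 ions as you would atoms: IE_2 generally rises across a period (higher Z_eff) and falls down a group (larger shell), subject to the usual subshell exceptions.
Valence configurations: S⁺ [Ne]3s²3p³, N⁺ [He]2s²2p², Ca⁺ [Ar]4s¹.
The numbers (kJ/mol): S 2252, N 2856, Ca 1145.
Overall IE_2 order: Ca < S < N.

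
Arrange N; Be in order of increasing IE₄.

N < Be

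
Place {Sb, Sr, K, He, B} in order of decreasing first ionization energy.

He > Sb > B > Sr > K

He is in period 1, group 18; B is in period 2, group 13; K is in period 4, group 1; Sr is in period 5, group 2; Sb is in period 5, group 15.
IE₁ increases left→right with effective nuclear charge and decreases top→bottom as the valence shell moves farther out.
Neither a single period nor a single group — weigh both effects.
Sr > K: the two effects oppose for this pair; the across-period effect wins (550 vs 419 kJ/mol).
B > Sr: both effects reinforce here, so B is clearly the higher of the two.
Sb > B: the two effects oppose for this pair; the across-period effect wins (831 vs 801 kJ/mol).
He > Sb: relative to Sb, both the across-period and down-group shifts push He's first ionization energy up.
For reference (kJ/mol): He 2372, B 801, K 419, Sr 550, Sb 831.
So from highest to lowest: He > Sb > B > Sr > K.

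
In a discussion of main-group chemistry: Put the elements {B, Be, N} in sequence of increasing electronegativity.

Be < B < N

Be is in period 2, group 2; B is in period 2, group 13; N is in period 2, group 15.
EN rises left→right (higher Z_eff, smaller atoms) and falls top→bottom (larger, more shielded atoms).
All lie in period 2, so electronegativity increases left to right.
So from lowest to highest: Be < B < N.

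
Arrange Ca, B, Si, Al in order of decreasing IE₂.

B > Al > Si > Ca

After 1 electron has been removed, what remains? Ca⁺ still has 1 valence electron; B⁺ still has 2 valence electrons; Si⁺ still has 3 valence electrons; Al⁺ still has 2 valence electrons.
All are still removing valence electrons, so compare the +1 ions as you would atoms: IE_2 generally rises across a period (higher Z_eff) and falls down a group (larger shell), subject to the usual subshell exceptions.
Valence configurations: Ca⁺ [Ar]4s¹, B⁺ [He]2s², Si⁺ [Ne]3s²3p¹, Al⁺ [Ne]3s².
Si⁺ loses a lone 3p electron whereas Al⁺ must break into a filled 3s² pair, so IE_2(Al) > IE_2(Si) even though Si has the higher nuclear charge.
Tabulated IE_2 (kJ/mol): Ca 1145, B 2427, Si 1577, Al 1817.
Hence IE_2: Ca < Si < Al < B.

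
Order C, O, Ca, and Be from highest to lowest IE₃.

Consider each +2 ion: C²⁺ still has 2 valence electrons; O²⁺ still has 4 valence electrons; Ca²⁺ is the bare [Ar] core; Be²⁺ is the bare [He] core.
Usually core removal costs more than valence removal, but here the competition is close: a tightly held n=2 valence electron can cost more to remove than an n=3 core electron, so the actual values have to decide it.
Valence configurations: C²⁺ [He]2s², O²⁺ [He]2s²2p².
Tabulated IE_3 (kJ/mol): C 4620, O 5300, Ca 4912, Be 14849.
So the third ionization energies run C < Ca < O < Be.

Be > O > Ca > C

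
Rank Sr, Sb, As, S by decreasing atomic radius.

S is in period 3, group 16; As is in period 4, group 15; Sr is in period 5, group 2; Sb is in period 5, group 15.
Moving right in a period, electrons are added to the same shell under a stronger nuclear pull, so atoms get smaller; moving down, a new shell is opened and atoms get larger.
Here both period and group differ, so the two effects have to be weighed against each other.
As > S: relative to S, both the across-period and down-group shifts push As's atomic radius up.
Sb > As: they share group 15; the group trend gives Sb the larger value.
Sr > Sb: both are in period 5; the period trend gives Sr the larger value.
For reference (pm): S 103, As 121, Sr 185, Sb 140.
So from largest to smallest: Sr > Sb > As > S.

Sr, Sb, As, S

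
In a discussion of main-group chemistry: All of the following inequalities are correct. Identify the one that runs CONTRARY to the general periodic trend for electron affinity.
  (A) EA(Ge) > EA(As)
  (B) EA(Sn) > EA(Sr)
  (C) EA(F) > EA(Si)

The general trend: electron affinity increases across a period and decreases down a group.
(A) Ge (period 4, group 14) vs As (period 4, group 15): the stated order contradicts the simple trend.
(B) Sn (period 5, group 14) vs Sr (period 5, group 2): the stated order agrees with the simple trend.
(C) F (period 2, group 17) vs Si (period 3, group 14): the stated order agrees with the simple trend.
The exception is (A): adding an electron to As's half-filled 4p³ is unfavourable, so Ge (4p²) has the more exothermic EA.

(A)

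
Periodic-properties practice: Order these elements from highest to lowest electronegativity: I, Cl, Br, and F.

Atoms toward the upper right of the periodic table pull bonding electrons most strongly.
All are in group 17, so electronegativity increases up the group.
So from highest to lowest: F > Cl > Br > I.

F > Cl > Br > I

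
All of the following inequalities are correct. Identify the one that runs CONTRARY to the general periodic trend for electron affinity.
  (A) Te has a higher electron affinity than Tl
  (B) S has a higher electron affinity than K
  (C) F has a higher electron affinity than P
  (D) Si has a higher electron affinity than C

The general trend: electron affinity increases across a period and decreases down a group.
(A) Te (period 5, group 16) vs Tl (period 6, group 13): the stated order agrees with the simple trend.
(B) S (period 3, group 16) vs K (period 4, group 1): the stated order agrees with the simple trend.
(C) F (period 2, group 17) vs P (period 3, group 15): the stated order agrees with the simple trend.
(D) Si (period 3, group 14) vs C (period 2, group 14): the stated order contradicts the simple trend.
The exception is (D): Si's larger, more diffuse 3p orbitals accept an added electron slightly more readily than C's compact 2p.

(D)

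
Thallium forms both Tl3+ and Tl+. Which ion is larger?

Both ions have Z = 81 protons, but Tl3+ has lost more electrons, so its remaining electrons feel a larger effective nuclear charge per electron and are pulled in more tightly.
Higher positive charge → smaller ion, so Tl+ > Tl3+.

Tl+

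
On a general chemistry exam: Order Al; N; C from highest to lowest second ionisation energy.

N, C, Al

Consider each +1 ion: Al⁺ still has 2 valence electrons; N⁺ still has 4 valence electrons; C⁺ still has 3 valence electrons.
All are still removing valence electrons, so compare the +1 ions as you would atoms: IE_2 generally rises across a period (higher Z_eff) and falls down a group (larger shell), subject to the usual subshell exceptions.
Valence configurations: Al⁺ [Ne]3s², N⁺ [He]2s²2p², C⁺ [He]2s²2p¹.
Approximate IE_2 values (kJ/mol): Al 1817, N 2856, C 2353.
Hence IE_2: Al < C < N.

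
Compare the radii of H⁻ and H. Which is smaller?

H

Forming H⁻ adds 1 electron to H. More electron–electron repulsion in the same shell, with unchanged nuclear charge, lets the cloud expand.
An anion is larger than its parent atom: H⁻ > H.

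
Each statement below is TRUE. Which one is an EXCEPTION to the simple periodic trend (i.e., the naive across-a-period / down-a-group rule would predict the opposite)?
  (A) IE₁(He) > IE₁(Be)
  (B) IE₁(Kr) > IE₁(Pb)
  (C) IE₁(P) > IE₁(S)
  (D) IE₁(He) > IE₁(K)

The general trend: IE₁ increases across a period and decreases down a group.
(A) He (period 1, group 18) vs Be (period 2, group 2): the stated order agrees with the simple trend.
(B) Kr (period 4, group 18) vs Pb (period 6, group 14): the stated order agrees with the simple trend.
(C) P (period 3, group 15) vs S (period 3, group 16): the stated order contradicts the simple trend.
(D) He (period 1, group 18) vs K (period 4, group 1): the stated order agrees with the simple trend.
The exception is (C): S (3p⁴) ionizes more easily than half-filled P (3p³) because the paired 3p electron in S is pushed out by e⁻–e⁻ repulsion.

(C)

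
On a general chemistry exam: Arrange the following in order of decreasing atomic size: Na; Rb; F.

Rb > Na > F

F is in period 2, group 17; Na is in period 3, group 1; Rb is in period 5, group 1.
Moving right in a period, electrons are added to the same shell under a stronger nuclear pull, so atoms get smaller; moving down, a new shell is opened and atoms get larger.
These span different periods and groups, so the two trends combine.
Na > F: both effects reinforce here, so Na is clearly the larger of the two.
Rb > Na: they share group 1; the group trend gives Rb the larger value.
For reference (pm): F 64, Na 155, Rb 210.
So from largest to smallest: Rb > Na > F.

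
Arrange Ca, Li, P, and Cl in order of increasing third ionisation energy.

The third ionization energy removes an electron from the +2 ion. For each element: Ca²⁺ is the bare [Ar] core; Li²⁺ is already 1 electron into the core; P²⁺ still has 3 valence electrons; Cl²⁺ still has 5 valence electrons.
Pulling an electron out of a noble-gas core costs far more than removing a remaining valence electron, so Ca and Li sit at the high end of IE_3.
Valence configurations: P²⁺ [Ne]3s²3p¹, Cl²⁺ [Ne]3s²3p³.
Tabulated IE_3 (kJ/mol): Ca 4912, Li 11815, P 2914, Cl 3822.
Putting it together, IE_3: P < Cl < Ca < Li.

P < Cl < Ca < Li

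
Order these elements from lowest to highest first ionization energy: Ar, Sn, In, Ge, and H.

In < Sn < Ge < H < Ar

H is in period 1, group 1; Ar is in period 3, group 18; Ge is in period 4, group 14; In is in period 5, group 13; Sn is in period 5, group 14.
Removing the outermost electron gets harder across a period and easier down a group.
Here both period and group differ, so the two effects have to be weighed against each other.
Sn > In: Sn lies to the right of In in period 5, so the across-period effect alone puts Sn higher.
Ge > Sn: Ge sits above Sn in group 14, so the down-group effect alone puts Ge higher.
H > Ge: period and group pull opposite ways; the down-group shift dominates (1312 vs 762 kJ/mol).
Ar > H: period and group pull opposite ways; the across-period shift dominates (1521 vs 1312 kJ/mol).
Approximate values (kJ/mol): H 1312, Ar 1521, Ge 762, In 558, Sn 709.
So from lowest to highest: In < Sn < Ge < H < Ar.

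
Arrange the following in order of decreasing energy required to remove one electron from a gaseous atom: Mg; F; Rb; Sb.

F, Sb, Mg, Rb

F is in period 2, group 17; Mg is in period 3, group 2; Rb is in period 5, group 1; Sb is in period 5, group 15.
Removing the outermost electron gets harder across a period and easier down a group.
Here both period and group differ, so the two effects have to be weighed against each other.
Mg > Rb: both effects reinforce here, so Mg is clearly the higher of the two.
Sb > Mg: the two effects oppose for this pair; the across-period effect wins (831 vs 738 kJ/mol).
F > Sb: both effects reinforce here, so F is clearly the higher of the two.
Approximate values (kJ/mol): F 1681, Mg 738, Rb 403, Sb 831.
So from highest to lowest: F > Sb > Mg > Rb.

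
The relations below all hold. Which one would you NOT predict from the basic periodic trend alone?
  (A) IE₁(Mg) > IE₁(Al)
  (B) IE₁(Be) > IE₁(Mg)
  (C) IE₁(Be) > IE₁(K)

The general trend: first ionization energy increases across a period and decreases down a group.
(A) Mg (period 3, group 2) vs Al (period 3, group 13): the stated order contradicts the simple trend.
(B) Be (period 2, group 2) vs Mg (period 3, group 2): the stated order agrees with the simple trend.
(C) Be (period 2, group 2) vs K (period 4, group 1): the stated order agrees with the simple trend.
The exception is (A): Al's single 3p electron is easier to remove than one from Mg's filled 3s².

(A)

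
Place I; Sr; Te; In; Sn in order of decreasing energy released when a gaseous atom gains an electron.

Sr is in period 5, group 2; In is in period 5, group 13; Sn is in period 5, group 14; Te is in period 5, group 16; I is in period 5, group 17.
Adding an electron releases more energy for atoms nearer the top right (short of the noble gases).
All lie in period 5, so electron affinity increases left to right.
So from highest to lowest: I > Te > Sn > In > Sr.

I > Te > Sn > In > Sr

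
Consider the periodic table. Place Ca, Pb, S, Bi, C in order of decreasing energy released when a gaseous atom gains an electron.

S, C, Bi, Pb, Ca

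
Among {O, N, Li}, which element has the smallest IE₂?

N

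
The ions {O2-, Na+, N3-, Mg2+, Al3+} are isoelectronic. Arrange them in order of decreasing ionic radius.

All of these have 10 electrons, so size is governed by nuclear charge alone: the more protons, the stronger the pull on the same electron cloud, and the smaller the ion.
Nuclear charges: Al3+ (Z=13), Mg2+ (Z=12), Na+ (Z=11), O2- (Z=8), N3- (Z=7).
Largest to smallest: N3- > O2- > Na+ > Mg2+ > Al3+.

N3- > O2- > Na+ > Mg2+ > Al3+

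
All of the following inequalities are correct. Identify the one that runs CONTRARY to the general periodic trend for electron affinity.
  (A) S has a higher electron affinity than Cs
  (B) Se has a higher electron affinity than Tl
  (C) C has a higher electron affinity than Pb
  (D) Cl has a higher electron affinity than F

(D)

The general trend: electron affinity increases across a period and decreases down a group.
(A) S (period 3, group 16) vs Cs (period 6, group 1): the stated order agrees with the simple trend.
(B) Se (period 4, group 16) vs Tl (period 6, group 13): the stated order agrees with the simple trend.
(C) C (period 2, group 14) vs Pb (period 6, group 14): the stated order agrees with the simple trend.
(D) Cl (period 3, group 17) vs F (period 2, group 17): the stated order contradicts the simple trend.
The exception is (D): F's small 2p subshell makes the incoming electron feel strong e⁻–e⁻ repulsion, so Cl actually releases more energy on gaining an electron.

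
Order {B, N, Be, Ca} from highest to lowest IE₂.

N, B, Be, Ca

Consider each +1 ion: B⁺ still has 2 valence electrons; N⁺ still has 4 valence electrons; Be⁺ still has 1 valence electron; Ca⁺ still has 1 valence electron.
All are still removing valence electrons, so compare the +1 ions as you would atoms: IE_2 generally rises across a period (higher Z_eff) and falls down a group (larger shell), subject to the usual subshell exceptions.
Valence configurations: B⁺ [He]2s², N⁺ [He]2s²2p², Be⁺ [He]2s¹, Ca⁺ [Ar]4s¹.
Approximate IE_2 values (kJ/mol): B 2427, N 2856, Be 1757, Ca 1145.
So the second ionization energies run Ca < Be < B < N.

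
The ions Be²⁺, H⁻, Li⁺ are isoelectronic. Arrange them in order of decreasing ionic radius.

All of these have 2 electrons, so size is governed by nuclear charge alone: the more protons, the stronger the pull on the same electron cloud, and the smaller the ion.
Nuclear charges: Be²⁺ (Z=4), Li⁺ (Z=3), H⁻ (Z=1).
Largest to smallest: H⁻ > Li⁺ > Be²⁺.

H⁻ > Li⁺ > Be²⁺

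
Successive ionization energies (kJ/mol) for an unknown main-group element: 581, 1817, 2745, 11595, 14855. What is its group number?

Group 13

Look for the largest jump between consecutive ionization energies: IE4/IE3 ≈ 4.2, far larger than any earlier ratio.
That jump marks the point where a core electron is being removed. So the atom has 3 valence electrons.
A main-group element with 3 valence electrons is in group 13.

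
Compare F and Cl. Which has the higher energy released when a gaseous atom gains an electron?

F is in period 2, group 17; Cl is in period 3, group 17.
Adding an electron releases more energy for atoms nearer the top right (short of the noble gases).
All are in group 17; the group trend (electron affinity increases up the group) applies, with the exception below.
Note the exception: Cl has a higher electron affinity than F, contrary to the simple trend — F's small 2p subshell makes the incoming electron feel strong e⁻–e⁻ repulsion, so Cl actually releases more energy on gaining an electron.
For reference (kJ/mol): F 328, Cl 349.
So Cl has the higher energy released when a gaseous atom gains an electron (Cl > F).

Cl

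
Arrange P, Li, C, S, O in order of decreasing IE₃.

Consider each +2 ion: P²⁺ still has 3 valence electrons; Li²⁺ is already 1 electron into the core; C²⁺ still has 2 valence electrons; S²⁺ still has 4 valence electrons; O²⁺ still has 4 valence electrons.
Core electrons are held far more tightly than valence electrons, so Li tops the IE_3 order.
Valence configurations: P²⁺ [Ne]3s²3p¹, C²⁺ [He]2s², S²⁺ [Ne]3s²3p², O²⁺ [He]2s²2p².
Approximate IE_3 values (kJ/mol): P 2914, Li 11815, C 4620, S 3357, O 5300.
Hence IE_3: P < S < C < O < Li.

Li, O, C, S, P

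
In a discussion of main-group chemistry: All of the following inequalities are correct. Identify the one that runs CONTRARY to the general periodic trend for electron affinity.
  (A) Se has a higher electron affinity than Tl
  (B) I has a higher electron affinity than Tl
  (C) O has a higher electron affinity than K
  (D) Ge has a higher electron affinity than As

(D)

The general trend: electron affinity increases across a period and decreases down a group.
(A) Se (period 4, group 16) vs Tl (period 6, group 13): the stated order agrees with the simple trend.
(B) I (period 5, group 17) vs Tl (period 6, group 13): the stated order agrees with the simple trend.
(C) O (period 2, group 16) vs K (period 4, group 1): the stated order agrees with the simple trend.
(D) Ge (period 4, group 14) vs As (period 4, group 15): the stated order contradicts the simple trend.
The exception is (D): adding an electron to As's half-filled 4p³ is unfavourable, so Ge (4p²) has the more exothermic EA.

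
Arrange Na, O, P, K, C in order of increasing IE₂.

P, C, K, O, Na

IE_2 is the cost of taking one more electron from the +1 cation: Na⁺ is the bare [Ne] core; O⁺ still has 5 valence electrons; P⁺ still has 4 valence electrons; K⁺ is the bare [Ar] core; C⁺ still has 3 valence electrons.
Usually core removal costs more than valence removal, but here the competition is close: a tightly held n=2 valence electron can cost more to remove than an n=3 core electron, so the actual values have to decide it.
Valence configurations: O⁺ [He]2s²2p³, P⁺ [Ne]3s²3p², C⁺ [He]2s²2p¹.
Tabulated IE_2 (kJ/mol): Na 4562, O 3388, P 1907, K 3052, C 2353.
Putting it together, IE_2: P < C < K < O < Na.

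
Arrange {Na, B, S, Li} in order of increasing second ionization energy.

S < B < Na < Li

The second ionization energy removes an electron from the +1 ion. For each element: Na⁺ is the bare [Ne] core; B⁺ still has 2 valence electrons; S⁺ still has 5 valence electrons; Li⁺ is the bare [He] core.
Core electrons are held far more tightly than valence electrons, so Na and Li top the IE_2 order.
Valence configurations: B⁺ [He]2s², S⁺ [Ne]3s²3p³.
The numbers (kJ/mol): Na 4562, B 2427, S 2252, Li 7298.
Overall IE_2 order: S < B < Na < Li.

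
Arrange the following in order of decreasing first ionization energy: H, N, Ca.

N > H > Ca

H is in period 1, group 1; N is in period 2, group 15; Ca is in period 4, group 2.
IE₁ increases left→right with effective nuclear charge and decreases top→bottom as the valence shell moves farther out.
Neither a single period nor a single group — weigh both effects.
H > Ca: the two effects oppose for this pair; the down-group effect wins (1312 vs 590 kJ/mol).
N > H: period and group pull opposite ways; the across-period shift dominates (1402 vs 1312 kJ/mol).
Tabulated first ionization energy (kJ/mol): H 1312, N 1402, Ca 590.
So from highest to lowest: N > H > Ca.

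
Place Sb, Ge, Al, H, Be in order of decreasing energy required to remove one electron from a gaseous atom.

H > Be > Sb > Ge > Al

Across a period the outer electron is held more tightly (higher IE₁); down a group it sits in a higher shell, more shielded, and comes off more easily.
A diagonal step moves right (one effect) and down (the opposite effect) at once.
Ge > Al: period and group pull opposite ways; the across-period shift dominates (762 vs 578 kJ/mol).
Sb > Ge: period and group pull opposite ways; the across-period shift dominates (831 vs 762 kJ/mol).
Be > Sb: the two effects oppose for this pair; the down-group effect wins (900 vs 831 kJ/mol).
H > Be: the two effects oppose for this pair; the down-group effect wins (1312 vs 900 kJ/mol).
Approximate values (kJ/mol): H 1312, Be 900, Al 578, Ge 762, Sb 831.
So from highest to lowest: H > Be > Sb > Ge > Al.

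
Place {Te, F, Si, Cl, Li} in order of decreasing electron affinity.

Li is in period 2, group 1; F is in period 2, group 17; Si is in period 3, group 14; Cl is in period 3, group 17; Te is in period 5, group 16.
Electron affinity generally becomes more exothermic across a period toward the halogens and less exothermic down a group.
Here both period and group differ, so the two effects have to be weighed against each other.
Si > Li: the two effects oppose for this pair; the across-period effect wins (134 vs 60 kJ/mol).
Te > Si: period and group pull opposite ways; the across-period shift dominates (190 vs 134 kJ/mol).
F > Te: both effects reinforce here, so F is clearly the higher of the two.
Cl > F: this pair runs against the simple trend — see the exception note.
Note the exception: Cl has a higher electron affinity than F, contrary to the simple trend — F's small 2p subshell makes the incoming electron feel strong e⁻–e⁻ repulsion, so Cl actually releases more energy on gaining an electron.
For reference (kJ/mol): Li 60, F 328, Si 134, Cl 349, Te 190.
So from highest to lowest: Cl > F > Te > Si > Li.

Cl > F > Te > Si > Li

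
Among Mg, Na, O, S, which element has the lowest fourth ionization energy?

S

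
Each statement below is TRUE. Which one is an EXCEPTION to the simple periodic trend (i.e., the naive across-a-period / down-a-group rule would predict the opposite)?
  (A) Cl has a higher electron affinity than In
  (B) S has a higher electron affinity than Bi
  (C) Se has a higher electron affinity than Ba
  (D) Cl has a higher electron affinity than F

The general trend: electron affinity increases across a period and decreases down a group.
(A) Cl (period 3, group 17) vs In (period 5, group 13): the stated order agrees with the simple trend.
(B) S (period 3, group 16) vs Bi (period 6, group 15): the stated order agrees with the simple trend.
(C) Se (period 4, group 16) vs Ba (period 6, group 2): the stated order agrees with the simple trend.
(D) Cl (period 3, group 17) vs F (period 2, group 17): the stated order contradicts the simple trend.
The exception is (D): F's small 2p subshell makes the incoming electron feel strong e⁻–e⁻ repulsion, so Cl actually releases more energy on gaining an electron.

(D)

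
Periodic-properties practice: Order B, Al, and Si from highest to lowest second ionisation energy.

B > Al > Si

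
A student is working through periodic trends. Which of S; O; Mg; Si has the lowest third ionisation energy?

Si

The third ionization energy removes an electron from the +2 ion. For each element: S²⁺ still has 4 valence electrons; O²⁺ still has 4 valence electrons; Mg²⁺ is the bare [Ne] core; Si²⁺ still has 2 valence electrons.
Pulling an electron out of a noble-gas core costs far more than removing a remaining valence electron, so Mg sits at the high end of IE_3.
Valence configurations: S²⁺ [Ne]3s²3p², O²⁺ [He]2s²2p², Si²⁺ [Ne]3s².
Tabulated IE_3 (kJ/mol): S 3357, O 5300, Mg 7733, Si 3232.
Putting it together, IE_3: Si < S < O < Mg.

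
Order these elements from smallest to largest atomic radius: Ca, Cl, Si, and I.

Cl, Si, I, Ca

Si is in period 3, group 14; Cl is in period 3, group 17; Ca is in period 4, group 2; I is in period 5, group 17.
Atomic radius shrinks across a period as nuclear charge pulls the same shell inward, and grows down a group as new shells are added.
Here both period and group differ, so the two effects have to be weighed against each other.
Si > Cl: Si lies to the left of Cl in period 3, so the across-period effect alone puts Si larger.
I > Si: period and group pull opposite ways; the down-group shift dominates (133 vs 116 pm).
Ca > I: the two effects oppose for this pair; the across-period effect wins (171 vs 133 pm).
Tabulated atomic radius (pm): Si 116, Cl 99, Ca 171, I 133.
So from smallest to largest: Cl < Si < I < Ca.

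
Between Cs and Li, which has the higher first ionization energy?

Removing the outermost electron gets harder across a period and easier down a group.
All are in group 1, so first ionization energy increases up the group.
So Li has the higher first ionization energy (Li > Cs).

Li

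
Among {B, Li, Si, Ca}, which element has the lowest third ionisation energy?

Consider each +2 ion: B²⁺ still has 1 valence electron; Li²⁺ is already 1 electron into the core; Si²⁺ still has 2 valence electrons; Ca²⁺ is the bare [Ar] core.
Breaking into a closed-shell core is much more expensive than removing a leftover valence electron — Ca and Li have the largest IE_3 here.
Valence configurations: B²⁺ [He]2s¹, Si²⁺ [Ne]3s².
Tabulated IE_3 (kJ/mol): B 3660, Li 11815, Si 3232, Ca 4912.
Putting it together, IE_3: Si < B < Ca < Li.

Si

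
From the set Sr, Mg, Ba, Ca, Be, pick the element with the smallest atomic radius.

Be is in period 2, group 2; Mg is in period 3, group 2; Ca is in period 4, group 2; Sr is in period 5, group 2; Ba is in period 6, group 2.
Moving right in a period, electrons are added to the same shell under a stronger nuclear pull, so atoms get smaller; moving down, a new shell is opened and atoms get larger.
All are in group 2, so atomic radius increases down the group.
The smallest atomic radius among these belongs to Be.

Be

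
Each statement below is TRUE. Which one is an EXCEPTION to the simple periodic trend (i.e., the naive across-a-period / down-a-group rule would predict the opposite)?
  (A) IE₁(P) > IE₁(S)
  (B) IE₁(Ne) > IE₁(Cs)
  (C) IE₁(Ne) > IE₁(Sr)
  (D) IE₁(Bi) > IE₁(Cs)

(A)

The general trend: first ionisation energy increases across a period and decreases down a group.
(A) P (period 3, group 15) vs S (period 3, group 16): the stated order contradicts the simple trend.
(B) Ne (period 2, group 18) vs Cs (period 6, group 1): the stated order agrees with the simple trend.
(C) Ne (period 2, group 18) vs Sr (period 5, group 2): the stated order agrees with the simple trend.
(D) Bi (period 6, group 15) vs Cs (period 6, group 1): the stated order agrees with the simple trend.
The exception is (A): S (3p⁴) ionizes more easily than half-filled P (3p³) because the paired 3p electron in S is pushed out by e⁻–e⁻ repulsion.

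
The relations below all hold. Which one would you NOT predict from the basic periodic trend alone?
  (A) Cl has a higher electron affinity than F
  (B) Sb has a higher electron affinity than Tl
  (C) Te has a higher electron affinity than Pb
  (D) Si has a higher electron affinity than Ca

(A)

The general trend: electron affinity increases across a period and decreases down a group.
(A) Cl (period 3, group 17) vs F (period 2, group 17): the stated order contradicts the simple trend.
(B) Sb (period 5, group 15) vs Tl (period 6, group 13): the stated order agrees with the simple trend.
(C) Te (period 5, group 16) vs Pb (period 6, group 14): the stated order agrees with the simple trend.
(D) Si (period 3, group 14) vs Ca (period 4, group 2): the stated order agrees with the simple trend.
The exception is (A): F's small 2p subshell makes the incoming electron feel strong e⁻–e⁻ repulsion, so Cl actually releases more energy on gaining an electron.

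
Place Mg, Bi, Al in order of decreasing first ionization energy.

Across a period the outer electron is held more tightly (higher IE₁); down a group it sits in a higher shell, more shielded, and comes off more easily.
Here both period and group differ, so the two effects have to be weighed against each other.
Bi > Al: period and group pull opposite ways; the across-period shift dominates (703 vs 578 kJ/mol).
Mg > Bi: period and group pull opposite ways; the down-group shift dominates (738 vs 703 kJ/mol).
Note the exception: Mg has a higher first ionization energy than Al, contrary to the simple trend — Al's single 3p electron is easier to remove than one from Mg's filled 3s².
Approximate values (kJ/mol): Mg 738, Al 578, Bi 703.
So from highest to lowest: Mg > Bi > Al.

Mg, Bi, Al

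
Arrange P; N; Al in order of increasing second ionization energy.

After 1 electron has been removed, what remains? P⁺ still has 4 valence electrons; N⁺ still has 4 valence electrons; Al⁺ still has 2 valence electrons.
All are still removing valence electrons, so compare the +1 ions as you would atoms: IE_2 generally rises across a period (higher Z_eff) and falls down a group (larger shell), subject to the usual subshell exceptions.
Valence configurations: P⁺ [Ne]3s²3p², N⁺ [He]2s²2p², Al⁺ [Ne]3s².
The numbers (kJ/mol): P 1907, N 2856, Al 1817.
So the second ionization energies run Al < P < N.

Al, P, N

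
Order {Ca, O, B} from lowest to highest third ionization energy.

B < Ca < O

IE_3 is the cost of taking one more electron from the +2 cation: Ca²⁺ is the bare [Ar] core; O²⁺ still has 4 valence electrons; B²⁺ still has 1 valence electron.
Usually core removal costs more than valence removal, but here the competition is close: a tightly held n=2 valence electron can cost more to remove than an n=3 core electron, so the actual values have to decide it.
Valence configurations: O²⁺ [He]2s²2p², B²⁺ [He]2s¹.
Approximate IE_3 values (kJ/mol): Ca 4912, O 5300, B 3660.
Putting it together, IE_3: B < Ca < O.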